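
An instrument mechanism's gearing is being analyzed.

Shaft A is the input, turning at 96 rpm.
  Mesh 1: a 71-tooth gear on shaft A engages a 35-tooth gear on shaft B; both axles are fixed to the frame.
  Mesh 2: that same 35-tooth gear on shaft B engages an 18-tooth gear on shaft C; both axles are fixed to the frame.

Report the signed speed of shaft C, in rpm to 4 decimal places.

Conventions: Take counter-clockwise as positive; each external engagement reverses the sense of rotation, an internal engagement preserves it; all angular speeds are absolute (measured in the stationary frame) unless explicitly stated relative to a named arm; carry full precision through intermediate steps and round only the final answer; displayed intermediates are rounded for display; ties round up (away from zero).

+378.6667 rpm

2-mesh fixed-axis compound train (all bearings frame-fixed)
mesh 1 [71T→35T]: ω = 96.0000×71/35 = 194.7429 rpm, sense flips to −
mesh 2 [35T→18T]: ω = 194.7429×35/18 = 378.6667 rpm, sense flips to +
signed output speed = +378.6667 rpm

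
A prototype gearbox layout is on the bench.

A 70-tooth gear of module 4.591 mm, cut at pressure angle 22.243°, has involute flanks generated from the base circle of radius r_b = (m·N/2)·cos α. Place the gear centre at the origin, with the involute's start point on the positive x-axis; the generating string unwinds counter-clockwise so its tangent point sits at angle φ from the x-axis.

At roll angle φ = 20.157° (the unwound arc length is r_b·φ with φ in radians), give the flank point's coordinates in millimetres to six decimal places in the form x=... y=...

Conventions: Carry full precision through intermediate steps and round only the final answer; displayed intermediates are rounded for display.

x=157.648915 y=2.132045

topology: single-mesh involute geometry — m = 4.591, N = 70
pitch radius r_p = m·N/2 = 4.591·70/2 = 160.685000
base radius r_b = r_p·cos α = 160.685000·cos 22.243° = 148.727908
roll angle φ = 20.157° = 0.35180602 rad
x = r_b·(cos φ + φ·sin φ) = 157.648915
y = r_b·(sin φ − φ·cos φ) = 2.132045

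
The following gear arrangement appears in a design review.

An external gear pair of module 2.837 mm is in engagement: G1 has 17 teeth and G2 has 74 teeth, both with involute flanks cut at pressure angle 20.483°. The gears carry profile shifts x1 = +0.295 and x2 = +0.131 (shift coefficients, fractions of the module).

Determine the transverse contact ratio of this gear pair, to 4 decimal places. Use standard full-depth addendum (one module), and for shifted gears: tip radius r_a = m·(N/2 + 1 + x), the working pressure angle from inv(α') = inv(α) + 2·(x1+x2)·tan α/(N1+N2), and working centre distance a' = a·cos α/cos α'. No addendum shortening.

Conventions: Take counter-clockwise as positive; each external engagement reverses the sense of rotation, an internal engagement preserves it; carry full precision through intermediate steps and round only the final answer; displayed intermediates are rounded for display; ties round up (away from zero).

single-mesh involute tooth geometry (17T engaging 74T at module 2.837)
base radii: r_b1 = 22.589886, r_b2 = 98.332446
tip radii: r_a1 = 27.788415, r_a2 = 108.177647
inv(α') = inv(20.483°) + 2·(+0.295+0.131)·tan α/(17+74) = 0.01954812  ⇒  α' = 21.82091°
a' = a·cos α / cos α' = 129.0835·cos 20.483°/cos 21.82091° = 130.255075
action lengths: √(r_a1²−r_b1²) = 16.183110, √(r_a2²−r_b2²) = 45.090281
base pitch p_b = π·m·cos α = 8.349202
CR = (16.183110 + 45.090281 − 130.255075·sin 21.82091°)/8.349202 = 1.539874
contact ratio ≈ 1.5399

1.5399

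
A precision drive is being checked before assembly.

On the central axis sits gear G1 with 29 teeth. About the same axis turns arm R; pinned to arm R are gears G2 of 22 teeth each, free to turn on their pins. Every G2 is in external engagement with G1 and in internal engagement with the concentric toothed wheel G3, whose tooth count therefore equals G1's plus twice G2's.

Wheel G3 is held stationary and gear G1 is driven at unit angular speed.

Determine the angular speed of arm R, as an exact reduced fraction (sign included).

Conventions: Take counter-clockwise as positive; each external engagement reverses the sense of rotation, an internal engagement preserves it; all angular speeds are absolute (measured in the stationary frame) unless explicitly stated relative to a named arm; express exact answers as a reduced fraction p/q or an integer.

class = planetary set [G3 = 29+2·22 = 73; Willis about the carrier]
ring teeth: 29 + 2·22 = 73
29(ω_sun−ω_arm) = −73(ω_ring−ω_arm),  ω_ring = 0, ω_sun = 1
29(1−ω_arm) = −73(0−ω_arm)  ⇒  102·ω_arm = 29  ⇒  ω_arm = 29/102
exact speed ratio = 29/102

29/102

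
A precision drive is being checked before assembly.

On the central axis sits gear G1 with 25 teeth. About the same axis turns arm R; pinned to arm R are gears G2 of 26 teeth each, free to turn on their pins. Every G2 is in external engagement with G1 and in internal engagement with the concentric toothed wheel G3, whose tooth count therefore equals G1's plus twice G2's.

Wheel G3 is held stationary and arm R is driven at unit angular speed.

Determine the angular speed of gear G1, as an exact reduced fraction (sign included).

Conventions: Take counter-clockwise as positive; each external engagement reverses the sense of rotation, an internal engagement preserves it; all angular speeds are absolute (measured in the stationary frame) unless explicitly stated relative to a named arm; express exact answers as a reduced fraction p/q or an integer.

class = planetary set [G3 = 25+2·26 = 77; Willis about the carrier]
ring teeth: 25 + 2·26 = 77
25(ω_sun−ω_arm) = −77(ω_ring−ω_arm),  ω_ring = 0, ω_arm = 1
ω_sun = 1 − (77/25)(0−1) = 102/25
exact speed ratio = 102/25

102/25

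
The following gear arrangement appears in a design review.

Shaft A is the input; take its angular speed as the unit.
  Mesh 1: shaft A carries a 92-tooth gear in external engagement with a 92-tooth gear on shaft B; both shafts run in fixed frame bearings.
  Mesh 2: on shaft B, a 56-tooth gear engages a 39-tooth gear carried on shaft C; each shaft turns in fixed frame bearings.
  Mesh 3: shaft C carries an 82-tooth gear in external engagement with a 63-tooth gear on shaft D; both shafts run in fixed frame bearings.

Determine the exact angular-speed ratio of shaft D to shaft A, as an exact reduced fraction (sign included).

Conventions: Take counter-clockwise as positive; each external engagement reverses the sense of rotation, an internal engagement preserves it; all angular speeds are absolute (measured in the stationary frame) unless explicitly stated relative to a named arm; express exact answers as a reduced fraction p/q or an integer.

-656/351

class = fixed-axis compound train [3 meshes; 3 ratios multiply, 3 sense flips]
mesh 1 [92T→92T]: running ratio 1, sense −
mesh 2 [56T→39T]: running ratio 56/39, sense +
mesh 3 [82T→63T]: running ratio 656/351, sense −
ω_out/ω_in = -656/351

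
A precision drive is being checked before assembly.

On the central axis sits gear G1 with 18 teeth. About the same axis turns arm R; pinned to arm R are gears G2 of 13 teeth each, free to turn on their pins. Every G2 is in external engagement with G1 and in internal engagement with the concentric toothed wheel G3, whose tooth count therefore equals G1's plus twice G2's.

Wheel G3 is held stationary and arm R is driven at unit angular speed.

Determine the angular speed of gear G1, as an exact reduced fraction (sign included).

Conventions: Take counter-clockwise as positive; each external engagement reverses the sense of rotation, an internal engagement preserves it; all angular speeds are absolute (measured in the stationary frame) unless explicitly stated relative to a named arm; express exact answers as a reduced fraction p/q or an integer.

class = planetary set [G3 = 18+2·13 = 44; Willis about the carrier]
ring teeth: 18 + 2·13 = 44
18(ω_sun−ω_arm) = −44(ω_ring−ω_arm),  ω_ring = 0, ω_arm = 1
ω_sun = 1 − (44/18)(0−1) = 31/9
exact speed ratio = 31/9

31/9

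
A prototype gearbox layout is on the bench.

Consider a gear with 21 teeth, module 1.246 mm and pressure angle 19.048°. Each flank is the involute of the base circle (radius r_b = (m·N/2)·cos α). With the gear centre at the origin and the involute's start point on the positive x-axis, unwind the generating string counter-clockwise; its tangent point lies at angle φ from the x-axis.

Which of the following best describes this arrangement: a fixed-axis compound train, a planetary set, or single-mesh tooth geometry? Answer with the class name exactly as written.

single-mesh involute tooth geometry (21T wheel at module 1.246)
classification: single-mesh tooth geometry

single-mesh tooth geometry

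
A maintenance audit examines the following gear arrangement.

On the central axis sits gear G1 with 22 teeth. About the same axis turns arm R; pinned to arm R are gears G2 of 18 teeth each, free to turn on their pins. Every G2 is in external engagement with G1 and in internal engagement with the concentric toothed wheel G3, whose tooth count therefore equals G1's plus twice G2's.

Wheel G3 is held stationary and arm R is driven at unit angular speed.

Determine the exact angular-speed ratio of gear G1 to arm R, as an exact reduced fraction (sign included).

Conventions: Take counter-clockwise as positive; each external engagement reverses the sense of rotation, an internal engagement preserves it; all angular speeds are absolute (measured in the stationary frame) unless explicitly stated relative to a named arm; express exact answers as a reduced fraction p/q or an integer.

40/11

recognized (axles ride arm R): planetary set, 22/18/58 teeth
ring teeth: 22 + 2·18 = 58
22(ω_sun−ω_arm) = −58(ω_ring−ω_arm),  ω_ring = 0, ω_arm = 1
ω_sun = 1 − (58/22)(0−1) = 40/11
ω_out/ω_in = 40/11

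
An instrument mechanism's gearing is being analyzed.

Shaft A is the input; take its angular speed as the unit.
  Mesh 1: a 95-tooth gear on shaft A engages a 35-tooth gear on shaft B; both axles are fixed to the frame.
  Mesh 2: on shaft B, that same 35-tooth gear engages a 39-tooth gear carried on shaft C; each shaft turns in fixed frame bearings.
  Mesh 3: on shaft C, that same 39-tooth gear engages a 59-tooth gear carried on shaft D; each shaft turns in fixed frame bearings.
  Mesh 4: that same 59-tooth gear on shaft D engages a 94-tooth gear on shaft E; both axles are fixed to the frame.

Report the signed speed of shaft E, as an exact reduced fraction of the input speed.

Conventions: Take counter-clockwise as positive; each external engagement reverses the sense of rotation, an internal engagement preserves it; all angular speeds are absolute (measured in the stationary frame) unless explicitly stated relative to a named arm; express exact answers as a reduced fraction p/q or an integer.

95/94

4-mesh fixed-axis compound train (all bearings frame-fixed)
mesh 1 [95T→35T]: |ω|/ω_in = 1×95/35 = 19/7, sense flips to −
mesh 2 [35T→39T]: |ω|/ω_in = (19/7)×35/39 = 95/39, sense flips to +
mesh 3 [39T→59T]: |ω|/ω_in = (95/39)×39/59 = 95/59, sense flips to −
mesh 4 [59T→94T]: |ω|/ω_in = (95/59)×59/94 = 95/94, sense flips to +
signed output speed (× input speed) = 95/94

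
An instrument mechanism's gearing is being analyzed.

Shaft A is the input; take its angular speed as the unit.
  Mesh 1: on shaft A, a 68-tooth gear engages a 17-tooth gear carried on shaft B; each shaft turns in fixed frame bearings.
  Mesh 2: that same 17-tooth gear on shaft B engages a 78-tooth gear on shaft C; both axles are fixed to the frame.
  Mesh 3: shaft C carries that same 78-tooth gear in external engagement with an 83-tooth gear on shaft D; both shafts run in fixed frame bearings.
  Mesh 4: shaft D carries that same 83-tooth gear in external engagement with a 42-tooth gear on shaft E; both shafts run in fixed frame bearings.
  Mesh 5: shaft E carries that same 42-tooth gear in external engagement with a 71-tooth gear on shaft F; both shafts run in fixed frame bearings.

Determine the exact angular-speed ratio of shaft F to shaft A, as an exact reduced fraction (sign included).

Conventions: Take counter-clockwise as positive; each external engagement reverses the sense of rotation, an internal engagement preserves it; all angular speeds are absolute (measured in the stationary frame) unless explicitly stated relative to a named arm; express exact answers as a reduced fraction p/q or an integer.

-68/71

class = fixed-axis compound train [5 meshes; 5 ratios multiply, 5 sense flips]
mesh 1 [68T→17T]: running ratio 4, sense −
mesh 2 [17T→78T]: running ratio 34/39, sense +
mesh 3 [78T→83T]: running ratio 68/83, sense −
mesh 4 [83T→42T]: running ratio 34/21, sense +
mesh 5 [42T→71T]: running ratio 68/71, sense −
ω_out/ω_in = -68/71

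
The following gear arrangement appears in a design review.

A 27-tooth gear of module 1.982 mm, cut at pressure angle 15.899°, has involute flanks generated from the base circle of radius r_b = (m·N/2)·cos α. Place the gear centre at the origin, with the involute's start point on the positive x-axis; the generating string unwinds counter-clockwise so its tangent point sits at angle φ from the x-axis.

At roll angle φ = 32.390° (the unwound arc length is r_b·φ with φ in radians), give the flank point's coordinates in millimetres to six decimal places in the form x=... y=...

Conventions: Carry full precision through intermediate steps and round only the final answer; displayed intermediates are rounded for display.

recognized (one wheel, involute flank): single-mesh tooth geometry, m = 1.982, N = 27
pitch radius r_p = m·N/2 = 1.982·27/2 = 26.757000
base radius r_b = r_p·cos α = 26.757000·cos 15.899° = 25.733440
roll angle φ = 32.390° = 0.56531214 rad
x = r_b·(cos φ + φ·sin φ) = 29.522625
y = r_b·(sin φ − φ·cos φ) = 1.500716

x=29.522625 y=1.500716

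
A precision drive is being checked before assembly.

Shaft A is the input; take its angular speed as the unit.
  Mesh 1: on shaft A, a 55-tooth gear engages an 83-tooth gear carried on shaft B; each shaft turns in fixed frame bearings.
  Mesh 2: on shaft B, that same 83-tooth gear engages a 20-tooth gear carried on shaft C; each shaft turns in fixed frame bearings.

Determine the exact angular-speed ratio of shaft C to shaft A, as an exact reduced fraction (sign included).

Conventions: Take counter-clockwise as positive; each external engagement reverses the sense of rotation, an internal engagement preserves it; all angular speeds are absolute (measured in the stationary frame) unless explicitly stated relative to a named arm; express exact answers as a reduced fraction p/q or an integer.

11/4

class = fixed-axis compound train [2 meshes; 2 ratios multiply, 2 sense flips]
mesh 1 [55T→83T]: running ratio 55/83, sense −
mesh 2 [83T→20T]: running ratio 11/4, sense +
ω_out/ω_in = 11/4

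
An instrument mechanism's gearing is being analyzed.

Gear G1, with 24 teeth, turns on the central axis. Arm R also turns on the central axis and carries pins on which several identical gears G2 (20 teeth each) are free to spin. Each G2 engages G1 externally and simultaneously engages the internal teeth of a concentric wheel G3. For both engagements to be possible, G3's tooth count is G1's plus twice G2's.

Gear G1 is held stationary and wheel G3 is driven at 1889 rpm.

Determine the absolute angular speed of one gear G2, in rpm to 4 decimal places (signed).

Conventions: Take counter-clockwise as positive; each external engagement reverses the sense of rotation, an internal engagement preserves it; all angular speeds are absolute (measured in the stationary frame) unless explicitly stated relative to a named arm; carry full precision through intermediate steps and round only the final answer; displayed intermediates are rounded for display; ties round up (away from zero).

+3022.4000 rpm

recognized (axles ride arm R): planetary set, 24/20/64 teeth
normalise by the input: solve with ω_ring = 1, then scale by 1889 rpm
ring teeth: 24 + 2·20 = 64
24(ω_sun−ω_arm) = −64(ω_ring−ω_arm),  ω_sun = 0, ω_ring = 1
24(0−ω_arm) = −64(1−ω_arm)  ⇒  88·ω_arm = 64  ⇒  ω_arm = 8/11
sun–planet mesh: 24·(0−8/11) = −20·(ω_p−ω_arm)  ⇒  ω_p−ω_arm = 48/55
ω_p = 8/11 + 48/55 = 8/5
scale: ω_p = 8/5 × 1889 rpm = +3022.4000 rpm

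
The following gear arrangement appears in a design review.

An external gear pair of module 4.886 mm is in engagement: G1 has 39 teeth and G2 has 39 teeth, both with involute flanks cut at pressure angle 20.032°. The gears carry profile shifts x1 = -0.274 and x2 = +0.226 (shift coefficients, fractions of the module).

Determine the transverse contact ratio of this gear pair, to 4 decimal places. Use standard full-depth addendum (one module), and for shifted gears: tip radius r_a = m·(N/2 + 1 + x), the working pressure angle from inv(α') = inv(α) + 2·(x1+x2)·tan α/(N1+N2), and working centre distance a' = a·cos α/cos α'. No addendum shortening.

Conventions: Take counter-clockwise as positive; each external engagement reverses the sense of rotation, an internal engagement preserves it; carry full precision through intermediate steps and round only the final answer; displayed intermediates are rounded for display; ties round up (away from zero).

1.7093

class = single-mesh tooth geometry [involute pair 39T × 39T, m = 4.886]
base radii: r_b1 = 89.512880, r_b2 = 89.512880
tip radii: r_a1 = 98.824236, r_a2 = 101.267236
inv(α') = inv(20.032°) + 2·(-0.274+0.226)·tan α/(39+39) = 0.01452976  ⇒  α' = 19.83653°
a' = a·cos α / cos α' = 190.5540·cos 20.032°/cos 19.83653° = 190.318371
action lengths: √(r_a1²−r_b1²) = 41.876890, √(r_a2²−r_b2²) = 47.355014
base pitch p_b = π·m·cos α = 14.421180
CR = (41.876890 + 47.355014 − 190.318371·sin 19.83653°)/14.421180 = 1.709271
contact ratio ≈ 1.7093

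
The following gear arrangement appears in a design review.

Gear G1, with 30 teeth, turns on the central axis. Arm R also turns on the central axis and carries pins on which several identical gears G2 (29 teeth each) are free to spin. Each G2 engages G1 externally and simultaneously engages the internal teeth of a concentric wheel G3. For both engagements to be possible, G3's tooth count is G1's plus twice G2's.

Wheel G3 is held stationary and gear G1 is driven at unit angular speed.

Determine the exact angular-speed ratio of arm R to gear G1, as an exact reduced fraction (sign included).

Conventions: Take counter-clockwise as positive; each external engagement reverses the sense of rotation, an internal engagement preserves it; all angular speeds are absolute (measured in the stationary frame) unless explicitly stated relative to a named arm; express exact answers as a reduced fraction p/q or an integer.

topology: planetary set — G1 30T / G2 29T / G3 88T, arm = carrier (Willis)
ring teeth: 30 + 2·29 = 88
30(ω_sun−ω_arm) = −88(ω_ring−ω_arm),  ω_ring = 0, ω_sun = 1
30(1−ω_arm) = −88(0−ω_arm)  ⇒  118·ω_arm = 30  ⇒  ω_arm = 15/59
ω_out/ω_in = 15/59

15/59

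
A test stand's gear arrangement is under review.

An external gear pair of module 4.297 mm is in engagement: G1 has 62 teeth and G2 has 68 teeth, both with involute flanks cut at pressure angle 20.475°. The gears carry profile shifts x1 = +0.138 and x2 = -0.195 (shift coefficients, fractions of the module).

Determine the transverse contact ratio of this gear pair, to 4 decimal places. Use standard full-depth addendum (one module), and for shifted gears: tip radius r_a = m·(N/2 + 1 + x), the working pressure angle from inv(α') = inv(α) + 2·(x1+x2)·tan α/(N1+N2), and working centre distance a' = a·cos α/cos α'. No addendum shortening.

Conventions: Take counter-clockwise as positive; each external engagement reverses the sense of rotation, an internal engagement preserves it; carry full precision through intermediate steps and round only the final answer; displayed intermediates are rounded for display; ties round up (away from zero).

1.7738

class = single-mesh tooth geometry [involute pair 62T × 68T, m = 4.297]
base radii: r_b1 = 124.791635, r_b2 = 136.868245
tip radii: r_a1 = 138.096986, r_a2 = 149.557085
inv(α') = inv(20.475°) + 2·(+0.138-0.195)·tan α/(62+68) = 0.01570384  ⇒  α' = 20.33946°
a' = a·cos α / cos α' = 279.3050·cos 20.475°/cos 20.33946° = 279.059293
action lengths: √(r_a1²−r_b1²) = 59.142415, √(r_a2²−r_b2²) = 60.286028
base pitch p_b = π·m·cos α = 12.646596
CR = (59.142415 + 60.286028 − 279.059293·sin 20.33946°)/12.646596 = 1.773804
contact ratio ≈ 1.7738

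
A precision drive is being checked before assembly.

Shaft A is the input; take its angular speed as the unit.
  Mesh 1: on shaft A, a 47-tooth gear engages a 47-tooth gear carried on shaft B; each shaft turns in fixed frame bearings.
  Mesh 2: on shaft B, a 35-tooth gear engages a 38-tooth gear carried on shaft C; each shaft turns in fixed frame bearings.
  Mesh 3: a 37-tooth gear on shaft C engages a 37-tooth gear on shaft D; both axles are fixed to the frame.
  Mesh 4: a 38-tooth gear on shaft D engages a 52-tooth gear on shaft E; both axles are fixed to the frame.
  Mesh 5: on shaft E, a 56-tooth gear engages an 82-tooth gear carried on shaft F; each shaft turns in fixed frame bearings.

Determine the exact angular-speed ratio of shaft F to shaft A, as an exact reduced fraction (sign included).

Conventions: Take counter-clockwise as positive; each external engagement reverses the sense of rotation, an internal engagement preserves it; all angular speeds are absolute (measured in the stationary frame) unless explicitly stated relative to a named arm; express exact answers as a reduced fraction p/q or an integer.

-245/533

class = fixed-axis compound train [5 meshes; 5 ratios multiply, 5 sense flips]
mesh 1 [47T→47T]: running ratio 1, sense −
mesh 2 [35T→38T]: running ratio 35/38, sense +
mesh 3 [37T→37T]: running ratio 35/38, sense −
mesh 4 [38T→52T]: running ratio 35/52, sense +
mesh 5 [56T→82T]: running ratio 245/533, sense −
ω_out/ω_in = -245/533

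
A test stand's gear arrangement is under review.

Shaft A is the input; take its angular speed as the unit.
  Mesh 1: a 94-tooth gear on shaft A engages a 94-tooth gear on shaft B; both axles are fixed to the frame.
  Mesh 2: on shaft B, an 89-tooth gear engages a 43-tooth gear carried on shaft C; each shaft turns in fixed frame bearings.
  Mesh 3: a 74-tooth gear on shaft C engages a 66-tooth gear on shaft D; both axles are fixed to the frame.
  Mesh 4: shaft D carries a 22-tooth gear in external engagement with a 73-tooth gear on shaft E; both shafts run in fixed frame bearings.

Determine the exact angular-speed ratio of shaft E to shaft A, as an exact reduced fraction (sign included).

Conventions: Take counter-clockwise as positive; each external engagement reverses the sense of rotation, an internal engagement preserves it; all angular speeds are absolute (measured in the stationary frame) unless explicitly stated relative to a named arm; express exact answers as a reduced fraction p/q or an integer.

6586/9417

class = fixed-axis compound train [4 meshes; 4 ratios multiply, 4 sense flips]
mesh 1 [94T→94T]: running ratio 1, sense −
mesh 2 [89T→43T]: running ratio 89/43, sense +
mesh 3 [74T→66T]: running ratio 3293/1419, sense −
mesh 4 [22T→73T]: running ratio 6586/9417, sense +
ω_out/ω_in = 6586/9417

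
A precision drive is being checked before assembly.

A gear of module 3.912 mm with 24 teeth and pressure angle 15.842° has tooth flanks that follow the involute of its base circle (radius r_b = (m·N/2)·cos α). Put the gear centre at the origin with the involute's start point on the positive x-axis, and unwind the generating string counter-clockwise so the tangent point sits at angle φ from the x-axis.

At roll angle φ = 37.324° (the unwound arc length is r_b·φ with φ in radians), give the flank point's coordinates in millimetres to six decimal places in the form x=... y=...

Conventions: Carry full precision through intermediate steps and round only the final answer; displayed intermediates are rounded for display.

x=53.750310 y=3.987457

single-mesh involute tooth geometry (24T wheel at module 3.912)
pitch radius r_p = m·N/2 = 3.912·24/2 = 46.944000
base radius r_b = r_p·cos α = 46.944000·cos 15.842° = 45.160980
roll angle φ = 37.324° = 0.65142669 rad
x = r_b·(cos φ + φ·sin φ) = 53.750310
y = r_b·(sin φ − φ·cos φ) = 3.987457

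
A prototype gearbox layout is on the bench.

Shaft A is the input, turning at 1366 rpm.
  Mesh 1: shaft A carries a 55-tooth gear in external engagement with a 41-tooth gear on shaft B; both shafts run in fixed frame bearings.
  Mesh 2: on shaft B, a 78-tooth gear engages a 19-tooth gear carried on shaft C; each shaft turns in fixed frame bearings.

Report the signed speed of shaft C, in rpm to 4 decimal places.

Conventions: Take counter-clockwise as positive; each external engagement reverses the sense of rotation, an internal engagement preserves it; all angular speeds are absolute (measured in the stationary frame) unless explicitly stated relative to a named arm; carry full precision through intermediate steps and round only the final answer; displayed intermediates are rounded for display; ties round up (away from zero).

+7522.6444 rpm

2-mesh fixed-axis compound train (all bearings frame-fixed)
mesh 1 [55T→41T]: ω = 1366.0000×55/41 = 1832.4390 rpm, sense flips to −
mesh 2 [78T→19T]: ω = 1832.4390×78/19 = 7522.6444 rpm, sense flips to +
signed output speed = +7522.6444 rpm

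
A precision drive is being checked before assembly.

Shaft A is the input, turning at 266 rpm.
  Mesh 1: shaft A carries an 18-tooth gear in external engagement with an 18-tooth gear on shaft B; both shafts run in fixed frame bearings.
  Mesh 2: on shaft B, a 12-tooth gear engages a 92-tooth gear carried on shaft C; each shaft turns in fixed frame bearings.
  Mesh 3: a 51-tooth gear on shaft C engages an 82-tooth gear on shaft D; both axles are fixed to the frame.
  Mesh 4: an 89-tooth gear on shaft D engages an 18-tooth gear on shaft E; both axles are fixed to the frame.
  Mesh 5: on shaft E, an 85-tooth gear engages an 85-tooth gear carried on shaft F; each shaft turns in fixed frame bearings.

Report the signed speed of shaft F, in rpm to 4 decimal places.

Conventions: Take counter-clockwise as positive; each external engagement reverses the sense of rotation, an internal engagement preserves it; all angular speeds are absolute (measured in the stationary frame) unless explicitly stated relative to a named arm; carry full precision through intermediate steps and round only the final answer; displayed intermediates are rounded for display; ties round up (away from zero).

-106.6962 rpm

topology: fixed-axis compound train — 5 meshes, A→F
mesh 1 [18T→18T]: ω = 266.0000×18/18 = 266.0000 rpm, sense flips to −
mesh 2 [12T→92T]: ω = 266.0000×12/92 = 34.6957 rpm, sense flips to +
mesh 3 [51T→82T]: ω = 34.6957×51/82 = 21.5790 rpm, sense flips to −
mesh 4 [89T→18T]: ω = 21.5790×89/18 = 106.6962 rpm, sense flips to +
mesh 5 [85T→85T]: ω = 106.6962×85/85 = 106.6962 rpm, sense flips to −
signed output speed = -106.6962 rpm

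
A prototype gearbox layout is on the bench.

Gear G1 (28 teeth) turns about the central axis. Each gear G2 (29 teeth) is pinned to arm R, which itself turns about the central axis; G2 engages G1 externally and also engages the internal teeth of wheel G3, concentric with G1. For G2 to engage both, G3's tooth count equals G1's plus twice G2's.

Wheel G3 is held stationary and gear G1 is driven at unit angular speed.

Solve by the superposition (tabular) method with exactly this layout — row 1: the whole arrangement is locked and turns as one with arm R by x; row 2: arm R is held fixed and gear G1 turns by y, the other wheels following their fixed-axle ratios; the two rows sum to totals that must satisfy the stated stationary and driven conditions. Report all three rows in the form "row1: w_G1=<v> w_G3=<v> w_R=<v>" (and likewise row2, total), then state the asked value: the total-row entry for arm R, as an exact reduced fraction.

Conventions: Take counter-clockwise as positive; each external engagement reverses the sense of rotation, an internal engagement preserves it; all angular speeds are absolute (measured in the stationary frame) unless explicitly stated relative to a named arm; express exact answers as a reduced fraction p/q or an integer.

class = planetary set [G3 = 28+2·29 = 86; Willis about the carrier]
row 1 — lock + rotate with arm: ω_sun = ω_ring = ω_arm = x
row 2 (arm held, sun turns y): ω_ring = −(28/86)·y, ω_arm = 0
boundary: total ω_ring = x − (28/86)·y = 0 and total ω_sun = x + y = 1  ⇒  y = 43/57, x = 14/57
row 2 ring = −(28/86)·43/57 = -14/57
totals (row 1 + row 2): sun 14/57 + 43/57 = 1, ring 14/57 + (-14/57) = 0, arm 14/57 + 0 = 14/57
asked cell (total, arm) = 14/57

row1: w_G1=14/57 w_G3=14/57 w_R=14/57
row2: w_G1=43/57 w_G3=-14/57 w_R=0
total: w_G1=1 w_G3=0 w_R=14/57
asked value: 14/57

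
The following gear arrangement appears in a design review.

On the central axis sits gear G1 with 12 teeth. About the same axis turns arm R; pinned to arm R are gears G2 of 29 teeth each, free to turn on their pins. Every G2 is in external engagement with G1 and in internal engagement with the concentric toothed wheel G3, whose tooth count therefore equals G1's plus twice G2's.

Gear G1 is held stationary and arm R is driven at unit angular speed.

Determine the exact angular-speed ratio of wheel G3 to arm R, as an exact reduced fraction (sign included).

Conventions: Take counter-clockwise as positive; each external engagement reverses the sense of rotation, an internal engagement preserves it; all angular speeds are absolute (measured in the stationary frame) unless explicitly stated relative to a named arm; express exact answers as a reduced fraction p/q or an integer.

41/35

class = planetary set [G3 = 12+2·29 = 70; Willis about the carrier]
ring teeth: 12 + 2·29 = 70
12(ω_sun−ω_arm) = −70(ω_ring−ω_arm),  ω_sun = 0, ω_arm = 1
ω_ring = 1 − (12/70)(0−1) = 41/35
ω_out/ω_in = 41/35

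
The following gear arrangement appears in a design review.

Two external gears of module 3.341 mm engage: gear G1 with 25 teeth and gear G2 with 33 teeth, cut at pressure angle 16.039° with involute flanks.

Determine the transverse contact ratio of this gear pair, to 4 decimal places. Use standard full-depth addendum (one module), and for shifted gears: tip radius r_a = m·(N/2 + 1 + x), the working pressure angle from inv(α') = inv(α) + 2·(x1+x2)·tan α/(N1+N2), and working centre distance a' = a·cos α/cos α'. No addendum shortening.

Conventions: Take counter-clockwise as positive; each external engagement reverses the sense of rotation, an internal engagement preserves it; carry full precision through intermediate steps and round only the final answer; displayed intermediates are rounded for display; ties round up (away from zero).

1.8374

class = single-mesh tooth geometry [involute pair 25T × 33T, m = 3.341]
base radii: r_b1 = 40.136847, r_b2 = 52.980638
tip radii: r_a1 = 45.103500, r_a2 = 58.467500
no profile shift: α' = α, a' = a
action lengths: √(r_a1²−r_b1²) = 20.575695, √(r_a2²−r_b2²) = 24.728538
base pitch p_b = π·m·cos α = 10.087490
CR = (20.575695 + 24.728538 − 96.889000·sin 16.03900°)/10.087490 = 1.837386
contact ratio ≈ 1.8374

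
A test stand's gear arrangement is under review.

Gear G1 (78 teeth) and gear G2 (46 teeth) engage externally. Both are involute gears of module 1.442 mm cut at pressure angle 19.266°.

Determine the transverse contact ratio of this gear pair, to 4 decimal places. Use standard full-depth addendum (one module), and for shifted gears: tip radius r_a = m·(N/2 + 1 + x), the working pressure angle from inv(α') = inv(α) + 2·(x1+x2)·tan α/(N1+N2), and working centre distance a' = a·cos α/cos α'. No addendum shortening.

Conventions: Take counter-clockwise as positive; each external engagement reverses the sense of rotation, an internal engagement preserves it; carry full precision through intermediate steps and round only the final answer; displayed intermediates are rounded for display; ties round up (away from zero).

class = single-mesh tooth geometry [involute pair 78T × 46T, m = 1.442]
base radii: r_b1 = 53.088499, r_b2 = 31.308602
tip radii: r_a1 = 57.680000, r_a2 = 34.608000
no profile shift: α' = α, a' = a
action lengths: √(r_a1²−r_b1²) = 22.552022, √(r_a2²−r_b2²) = 14.747377
base pitch p_b = π·m·cos α = 4.276473
CR = (22.552022 + 14.747377 − 89.404000·sin 19.26600°)/4.276473 = 1.823972
contact ratio ≈ 1.8240

1.8240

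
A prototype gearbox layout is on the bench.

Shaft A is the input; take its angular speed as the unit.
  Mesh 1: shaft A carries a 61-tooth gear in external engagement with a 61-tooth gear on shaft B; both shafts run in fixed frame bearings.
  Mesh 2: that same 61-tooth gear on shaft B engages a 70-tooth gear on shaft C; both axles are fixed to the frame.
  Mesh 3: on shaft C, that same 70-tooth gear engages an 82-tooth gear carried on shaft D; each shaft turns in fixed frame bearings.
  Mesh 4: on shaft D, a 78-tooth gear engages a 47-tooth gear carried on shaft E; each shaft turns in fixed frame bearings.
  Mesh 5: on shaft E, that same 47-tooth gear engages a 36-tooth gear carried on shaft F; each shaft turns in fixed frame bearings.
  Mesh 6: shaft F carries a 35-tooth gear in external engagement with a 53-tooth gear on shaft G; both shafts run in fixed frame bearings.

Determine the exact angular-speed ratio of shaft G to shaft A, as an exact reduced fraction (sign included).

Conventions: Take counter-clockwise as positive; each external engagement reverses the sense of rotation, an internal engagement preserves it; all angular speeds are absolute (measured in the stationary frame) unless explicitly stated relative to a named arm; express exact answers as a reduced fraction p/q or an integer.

class = fixed-axis compound train [6 meshes; 6 ratios multiply, 6 sense flips]
mesh 1 [61T→61T]: running ratio 1, sense −
mesh 2 [61T→70T]: running ratio 61/70, sense +
mesh 3 [70T→82T]: running ratio 61/82, sense −
mesh 4 [78T→47T]: running ratio 2379/1927, sense +
mesh 5 [47T→36T]: running ratio 793/492, sense −
mesh 6 [35T→53T]: running ratio 27755/26076, sense +
ω_out/ω_in = 27755/26076

27755/26076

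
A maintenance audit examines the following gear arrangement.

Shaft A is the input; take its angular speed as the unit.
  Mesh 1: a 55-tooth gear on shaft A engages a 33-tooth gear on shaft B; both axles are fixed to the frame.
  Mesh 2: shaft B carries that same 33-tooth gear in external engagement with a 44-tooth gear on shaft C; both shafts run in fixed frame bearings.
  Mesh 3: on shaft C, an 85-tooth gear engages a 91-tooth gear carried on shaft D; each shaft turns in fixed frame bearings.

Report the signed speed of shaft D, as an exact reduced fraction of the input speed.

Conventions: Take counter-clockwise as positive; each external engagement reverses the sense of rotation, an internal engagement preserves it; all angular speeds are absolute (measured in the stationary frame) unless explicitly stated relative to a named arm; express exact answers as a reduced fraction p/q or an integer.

-425/364

3-mesh fixed-axis compound train (all bearings frame-fixed)
mesh 1 [55T→33T]: |ω|/ω_in = 1×55/33 = 5/3, sense flips to −
mesh 2 [33T→44T]: |ω|/ω_in = (5/3)×33/44 = 5/4, sense flips to +
mesh 3 [85T→91T]: |ω|/ω_in = (5/4)×85/91 = 425/364, sense flips to −
signed output speed (× input speed) = -425/364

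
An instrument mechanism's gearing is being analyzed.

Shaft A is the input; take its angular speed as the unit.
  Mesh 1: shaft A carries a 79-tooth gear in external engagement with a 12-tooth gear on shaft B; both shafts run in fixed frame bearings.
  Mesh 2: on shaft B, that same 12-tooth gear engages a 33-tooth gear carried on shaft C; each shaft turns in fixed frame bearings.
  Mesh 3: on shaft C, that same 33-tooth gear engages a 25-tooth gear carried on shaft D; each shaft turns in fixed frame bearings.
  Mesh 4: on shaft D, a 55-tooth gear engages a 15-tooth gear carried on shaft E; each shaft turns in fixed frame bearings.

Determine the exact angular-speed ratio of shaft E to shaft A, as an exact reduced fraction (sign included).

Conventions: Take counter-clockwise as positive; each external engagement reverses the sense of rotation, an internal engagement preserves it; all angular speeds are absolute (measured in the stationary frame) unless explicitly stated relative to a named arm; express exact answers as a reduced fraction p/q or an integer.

class = fixed-axis compound train [4 meshes; 4 ratios multiply, 4 sense flips]
mesh 1 [79T→12T]: running ratio 79/12, sense −
mesh 2 [12T→33T]: running ratio 79/33, sense +
mesh 3 [33T→25T]: running ratio 79/25, sense −
mesh 4 [55T→15T]: running ratio 869/75, sense +
ω_out/ω_in = 869/75

869/75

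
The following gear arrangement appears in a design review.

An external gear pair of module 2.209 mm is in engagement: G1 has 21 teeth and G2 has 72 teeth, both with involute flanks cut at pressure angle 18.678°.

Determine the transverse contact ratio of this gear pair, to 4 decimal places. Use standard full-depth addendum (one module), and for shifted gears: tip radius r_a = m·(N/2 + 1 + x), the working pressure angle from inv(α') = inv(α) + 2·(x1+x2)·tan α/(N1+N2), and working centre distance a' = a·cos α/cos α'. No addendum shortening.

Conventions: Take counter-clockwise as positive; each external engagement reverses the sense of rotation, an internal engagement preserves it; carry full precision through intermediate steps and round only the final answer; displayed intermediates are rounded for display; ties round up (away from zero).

1.7571

class = single-mesh tooth geometry [involute pair 21T × 72T, m = 2.209]
base radii: r_b1 = 21.972923, r_b2 = 75.335734
tip radii: r_a1 = 25.403500, r_a2 = 81.733000
no profile shift: α' = α, a' = a
action lengths: √(r_a1²−r_b1²) = 12.748666, √(r_a2²−r_b2²) = 31.698744
base pitch p_b = π·m·cos α = 6.574283
CR = (12.748666 + 31.698744 − 102.718500·sin 18.67800°)/6.574283 = 1.757132
contact ratio ≈ 1.7571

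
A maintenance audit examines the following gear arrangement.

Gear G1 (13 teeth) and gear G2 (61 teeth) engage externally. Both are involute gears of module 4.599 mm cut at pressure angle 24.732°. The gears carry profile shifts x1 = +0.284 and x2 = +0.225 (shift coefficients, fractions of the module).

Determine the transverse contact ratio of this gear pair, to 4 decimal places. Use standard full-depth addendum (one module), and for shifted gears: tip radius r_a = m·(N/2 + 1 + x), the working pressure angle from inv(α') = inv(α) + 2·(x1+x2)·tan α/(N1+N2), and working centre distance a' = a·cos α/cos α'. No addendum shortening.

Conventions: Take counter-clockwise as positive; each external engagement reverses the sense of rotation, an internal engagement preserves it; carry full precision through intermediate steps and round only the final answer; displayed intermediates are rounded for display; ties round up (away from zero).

topology: single-mesh involute geometry — m = 4.599, 13T/61T pair
base radii: r_b1 = 27.151508, r_b2 = 127.403232
tip radii: r_a1 = 35.798616, r_a2 = 145.903275
inv(α') = inv(24.732°) + 2·(+0.284+0.225)·tan α/(13+61) = 0.03530732  ⇒  α' = 26.32300°
a' = a·cos α / cos α' = 170.1630·cos 24.732°/cos 26.32300° = 172.434753
action lengths: √(r_a1²−r_b1²) = 23.331020, √(r_a2²−r_b2²) = 71.106837
base pitch p_b = π·m·cos α = 13.122920
CR = (23.331020 + 71.106837 − 172.434753·sin 26.32300°)/13.122920 = 1.369737
contact ratio ≈ 1.3697

1.3697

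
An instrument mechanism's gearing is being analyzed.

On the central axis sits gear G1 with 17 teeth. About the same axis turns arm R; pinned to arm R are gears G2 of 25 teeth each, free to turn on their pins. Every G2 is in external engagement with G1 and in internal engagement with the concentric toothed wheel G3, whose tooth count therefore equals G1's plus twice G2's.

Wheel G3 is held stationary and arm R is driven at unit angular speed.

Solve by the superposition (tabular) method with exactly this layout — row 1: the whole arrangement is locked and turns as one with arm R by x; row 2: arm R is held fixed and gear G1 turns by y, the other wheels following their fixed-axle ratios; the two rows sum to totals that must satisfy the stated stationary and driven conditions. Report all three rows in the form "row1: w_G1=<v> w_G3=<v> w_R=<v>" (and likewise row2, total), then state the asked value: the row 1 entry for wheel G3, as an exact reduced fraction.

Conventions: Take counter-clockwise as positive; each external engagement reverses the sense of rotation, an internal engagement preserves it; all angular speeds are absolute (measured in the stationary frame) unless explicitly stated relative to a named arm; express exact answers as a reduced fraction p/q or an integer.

topology: planetary set — G1 17T / G2 25T / G3 67T, arm = carrier (Willis)
row 1 — lock + rotate with arm: ω_sun = ω_ring = ω_arm = x
superposition row 2 [arm held]: sun y, ring −(17/67)·y, arm 0
boundary: total ω_ring = x − (17/67)·y = 0 and total ω_arm = x = 1  ⇒  y = 67/17, x = 1
row 2 ring = −(17/67)·67/17 = -1
totals (row 1 + row 2): sun 1 + 67/17 = 84/17, ring 1 + (-1) = 0, arm 1 + 0 = 1
asked cell (row1, ring) = 1

row1: w_G1=1 w_G3=1 w_R=1
row2: w_G1=67/17 w_G3=-1 w_R=0
total: w_G1=84/17 w_G3=0 w_R=1
asked value: 1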